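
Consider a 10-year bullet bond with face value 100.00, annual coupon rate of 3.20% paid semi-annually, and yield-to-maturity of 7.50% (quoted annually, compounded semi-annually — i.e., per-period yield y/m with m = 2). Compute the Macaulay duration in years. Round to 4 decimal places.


Answer: Macaulay duration = 8.3016 years

Derivation:
Coupon per period c = face * coupon_rate / m = 1.600000
Periods per year m = 2; per-period yield y/m = 0.037500
Number of cashflows N = 20
Cashflows (t years, CF_t, discount factor 1/(1+y/m)^(m*t), PV):
  t = 0.5000: CF_t = 1.600000, DF = 0.963855, PV = 1.542169
  t = 1.0000: CF_t = 1.600000, DF = 0.929017, PV = 1.486428
  t = 1.5000: CF_t = 1.600000, DF = 0.895438, PV = 1.432701
  t = 2.0000: CF_t = 1.600000, DF = 0.863073, PV = 1.380917
  t = 2.5000: CF_t = 1.600000, DF = 0.831878, PV = 1.331004
  t = 3.0000: CF_t = 1.600000, DF = 0.801810, PV = 1.282896
  t = 3.5000: CF_t = 1.600000, DF = 0.772829, PV = 1.236526
  t = 4.0000: CF_t = 1.600000, DF = 0.744895, PV = 1.191832
  t = 4.5000: CF_t = 1.600000, DF = 0.717971, PV = 1.148754
  t = 5.0000: CF_t = 1.600000, DF = 0.692020, PV = 1.107233
  t = 5.5000: CF_t = 1.600000, DF = 0.667008, PV = 1.067212
  t = 6.0000: CF_t = 1.600000, DF = 0.642899, PV = 1.028638
  t = 6.5000: CF_t = 1.600000, DF = 0.619662, PV = 0.991459
  t = 7.0000: CF_t = 1.600000, DF = 0.597264, PV = 0.955623
  t = 7.5000: CF_t = 1.600000, DF = 0.575676, PV = 0.921082
  t = 8.0000: CF_t = 1.600000, DF = 0.554869, PV = 0.887790
  t = 8.5000: CF_t = 1.600000, DF = 0.534813, PV = 0.855701
  t = 9.0000: CF_t = 1.600000, DF = 0.515483, PV = 0.824772
  t = 9.5000: CF_t = 1.600000, DF = 0.496851, PV = 0.794961
  t = 10.0000: CF_t = 101.600000, DF = 0.478892, PV = 48.655462
Price P = sum_t PV_t = 70.123161
Macaulay numerator sum_t t * PV_t:
  t * PV_t at t = 0.5000: 0.771084
  t * PV_t at t = 1.0000: 1.486428
  t * PV_t at t = 1.5000: 2.149052
  t * PV_t at t = 2.0000: 2.761834
  t * PV_t at t = 2.5000: 3.327511
  t * PV_t at t = 3.0000: 3.848687
  t * PV_t at t = 3.5000: 4.327841
  t * PV_t at t = 4.0000: 4.767329
  t * PV_t at t = 4.5000: 5.169393
  t * PV_t at t = 5.0000: 5.536164
  t * PV_t at t = 5.5000: 5.869668
  t * PV_t at t = 6.0000: 6.171830
  t * PV_t at t = 6.5000: 6.444481
  t * PV_t at t = 7.0000: 6.689360
  t * PV_t at t = 7.5000: 6.908117
  t * PV_t at t = 8.0000: 7.102321
  t * PV_t at t = 8.5000: 7.273461
  t * PV_t at t = 9.0000: 7.422951
  t * PV_t at t = 9.5000: 7.552132
  t * PV_t at t = 10.0000: 486.554620
Macaulay duration D = (sum_t t * PV_t) / P = 582.134263 / 70.123161 = 8.301598


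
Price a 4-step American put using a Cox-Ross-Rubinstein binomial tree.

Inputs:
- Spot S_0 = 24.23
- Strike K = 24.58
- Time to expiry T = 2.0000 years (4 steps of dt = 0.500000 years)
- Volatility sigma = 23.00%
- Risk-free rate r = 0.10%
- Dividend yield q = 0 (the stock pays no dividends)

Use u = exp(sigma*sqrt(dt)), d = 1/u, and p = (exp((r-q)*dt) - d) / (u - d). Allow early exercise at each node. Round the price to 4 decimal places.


Answer: Price = V(0,0) = 3.1856

Derivation:
dt = T/N = 0.500000
u = exp(sigma*sqrt(dt)) = 1.176607; d = 1/u = 0.849902
p = (exp((r-q)*dt) - d) / (u - d) = 0.460962
Discount per step: exp(-r*dt) = 0.999500
Stock lattice S(k, i) with i counting down-moves:
  k=0: S(0,0) = 24.2300
  k=1: S(1,0) = 28.5092; S(1,1) = 20.5931
  k=2: S(2,0) = 33.5441; S(2,1) = 24.2300; S(2,2) = 17.5021
  k=3: S(3,0) = 39.4682; S(3,1) = 28.5092; S(3,2) = 20.5931; S(3,3) = 14.8751
  k=4: S(4,0) = 46.4385; S(4,1) = 33.5441; S(4,2) = 24.2300; S(4,3) = 17.5021; S(4,4) = 12.6424
Terminal payoffs V(N, i) = max(K - S_T, 0):
  V(4,0) = 0.000000; V(4,1) = 0.000000; V(4,2) = 0.350000; V(4,3) = 7.077873; V(4,4) = 11.937637
Backward induction: V(k, i) = exp(-r*dt) * [p * V(k+1, i) + (1-p) * V(k+1, i+1)]; then take max(V_cont, immediate exercise) for American.
  V(3,0) = exp(-r*dt) * [p*0.000000 + (1-p)*0.000000] = 0.000000; exercise = 0.000000; V(3,0) = max -> 0.000000
  V(3,1) = exp(-r*dt) * [p*0.000000 + (1-p)*0.350000] = 0.188569; exercise = 0.000000; V(3,1) = max -> 0.188569
  V(3,2) = exp(-r*dt) * [p*0.350000 + (1-p)*7.077873] = 3.974594; exercise = 3.986881; V(3,2) = max -> 3.986881
  V(3,3) = exp(-r*dt) * [p*7.077873 + (1-p)*11.937637] = 9.692625; exercise = 9.704912; V(3,3) = max -> 9.704912
  V(2,0) = exp(-r*dt) * [p*0.000000 + (1-p)*0.188569] = 0.101595; exercise = 0.000000; V(2,0) = max -> 0.101595
  V(2,1) = exp(-r*dt) * [p*0.188569 + (1-p)*3.986881] = 2.234888; exercise = 0.350000; V(2,1) = max -> 2.234888
  V(2,2) = exp(-r*dt) * [p*3.986881 + (1-p)*9.704912] = 7.065586; exercise = 7.077873; V(2,2) = max -> 7.077873
  V(1,0) = exp(-r*dt) * [p*0.101595 + (1-p)*2.234888] = 1.250896; exercise = 0.000000; V(1,0) = max -> 1.250896
  V(1,1) = exp(-r*dt) * [p*2.234888 + (1-p)*7.077873] = 4.843021; exercise = 3.986881; V(1,1) = max -> 4.843021
  V(0,0) = exp(-r*dt) * [p*1.250896 + (1-p)*4.843021] = 3.185596; exercise = 0.350000; V(0,0) = max -> 3.185596


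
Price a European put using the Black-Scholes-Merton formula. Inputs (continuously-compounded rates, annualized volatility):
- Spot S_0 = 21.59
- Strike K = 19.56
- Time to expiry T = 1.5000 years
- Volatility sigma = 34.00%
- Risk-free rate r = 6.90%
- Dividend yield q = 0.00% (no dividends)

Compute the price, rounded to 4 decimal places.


Answer: Price = 1.6255

Derivation:
d1 = (ln(S/K) + (r - q + 0.5*sigma^2) * T) / (sigma * sqrt(T)) = 0.69388660
d2 = d1 - sigma * sqrt(T) = 0.27747335
exp(-rT) = 0.90167602; exp(-qT) = 1.00000000
P = K * exp(-rT) * N(-d2) - S_0 * exp(-qT) * N(-d1)
N(-d1) = 0.24387666; N(-d2) = 0.39070833
P = 19.5600 * 0.90167602 * 0.39070833 - 21.5900 * 1.00000000 * 0.24387666 = 1.6255


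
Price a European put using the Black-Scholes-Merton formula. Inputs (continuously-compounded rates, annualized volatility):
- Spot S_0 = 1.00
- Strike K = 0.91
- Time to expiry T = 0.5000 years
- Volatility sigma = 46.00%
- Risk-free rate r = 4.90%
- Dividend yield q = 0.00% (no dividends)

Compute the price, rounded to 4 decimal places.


d1 = (ln(S/K) + (r - q + 0.5*sigma^2) * T) / (sigma * sqrt(T)) = 0.52790342
d2 = d1 - sigma * sqrt(T) = 0.20263430
exp(-rT) = 0.97579769; exp(-qT) = 1.00000000
P = K * exp(-rT) * N(-d2) - S_0 * exp(-qT) * N(-d1)
N(-d1) = 0.29878319; N(-d2) = 0.41971044
P = 0.9100 * 0.97579769 * 0.41971044 - 1.0000 * 1.00000000 * 0.29878319 = 0.0739

Answer: Price = 0.0739


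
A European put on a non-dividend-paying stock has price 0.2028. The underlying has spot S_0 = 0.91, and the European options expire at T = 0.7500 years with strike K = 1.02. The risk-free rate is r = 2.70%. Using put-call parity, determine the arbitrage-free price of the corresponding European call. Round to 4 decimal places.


Put-call parity: C - P = S_0 * exp(-qT) - K * exp(-rT).
S_0 * exp(-qT) = 0.9100 * 1.00000000 = 0.91000000
K * exp(-rT) = 1.0200 * 0.97995365 = 0.99955273
C = P + S*exp(-qT) - K*exp(-rT)
C = 0.2028 + 0.91000000 - 0.99955273 = 0.1132

Answer: Call price = 0.1132


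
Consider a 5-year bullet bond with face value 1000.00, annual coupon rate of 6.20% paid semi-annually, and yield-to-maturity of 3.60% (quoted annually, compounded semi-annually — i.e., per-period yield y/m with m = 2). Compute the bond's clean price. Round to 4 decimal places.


Answer: Price = 1118.0050

Derivation:
Coupon per period c = face * coupon_rate / m = 31.000000
Periods per year m = 2; per-period yield y/m = 0.018000
Number of cashflows N = 10
Cashflows (t years, CF_t, discount factor 1/(1+y/m)^(m*t), PV):
  t = 0.5000: CF_t = 31.000000, DF = 0.982318, PV = 30.451866
  t = 1.0000: CF_t = 31.000000, DF = 0.964949, PV = 29.913425
  t = 1.5000: CF_t = 31.000000, DF = 0.947887, PV = 29.384504
  t = 2.0000: CF_t = 31.000000, DF = 0.931127, PV = 28.864935
  t = 2.5000: CF_t = 31.000000, DF = 0.914663, PV = 28.354553
  t = 3.0000: CF_t = 31.000000, DF = 0.898490, PV = 27.853195
  t = 3.5000: CF_t = 31.000000, DF = 0.882603, PV = 27.360703
  t = 4.0000: CF_t = 31.000000, DF = 0.866997, PV = 26.876918
  t = 4.5000: CF_t = 31.000000, DF = 0.851667, PV = 26.401688
  t = 5.0000: CF_t = 1031.000000, DF = 0.836608, PV = 862.543259
Price P = sum_t PV_t = 1118.005046


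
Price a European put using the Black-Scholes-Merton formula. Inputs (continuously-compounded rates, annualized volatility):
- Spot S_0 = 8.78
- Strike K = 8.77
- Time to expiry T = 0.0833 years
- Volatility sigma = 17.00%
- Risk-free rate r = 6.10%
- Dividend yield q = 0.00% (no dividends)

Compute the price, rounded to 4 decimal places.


d1 = (ln(S/K) + (r - q + 0.5*sigma^2) * T) / (sigma * sqrt(T)) = 0.15132157
d2 = d1 - sigma * sqrt(T) = 0.10225661
exp(-rT) = 0.99493159; exp(-qT) = 1.00000000
P = K * exp(-rT) * N(-d2) - S_0 * exp(-qT) * N(-d1)
N(-d1) = 0.43986103; N(-d2) = 0.45927650
P = 8.7700 * 0.99493159 * 0.45927650 - 8.7800 * 1.00000000 * 0.43986103 = 0.1455

Answer: Price = 0.1455


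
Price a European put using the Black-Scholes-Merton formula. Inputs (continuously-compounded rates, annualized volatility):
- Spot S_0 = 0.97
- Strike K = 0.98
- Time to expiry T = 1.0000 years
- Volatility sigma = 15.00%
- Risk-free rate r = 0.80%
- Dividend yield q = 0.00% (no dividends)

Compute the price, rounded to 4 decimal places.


d1 = (ln(S/K) + (r - q + 0.5*sigma^2) * T) / (sigma * sqrt(T)) = 0.05995667
d2 = d1 - sigma * sqrt(T) = -0.09004333
exp(-rT) = 0.99203191; exp(-qT) = 1.00000000
P = K * exp(-rT) * N(-d2) - S_0 * exp(-qT) * N(-d1)
N(-d1) = 0.47609507; N(-d2) = 0.53587361
P = 0.9800 * 0.99203191 * 0.53587361 - 0.9700 * 1.00000000 * 0.47609507 = 0.0592

Answer: Price = 0.0592


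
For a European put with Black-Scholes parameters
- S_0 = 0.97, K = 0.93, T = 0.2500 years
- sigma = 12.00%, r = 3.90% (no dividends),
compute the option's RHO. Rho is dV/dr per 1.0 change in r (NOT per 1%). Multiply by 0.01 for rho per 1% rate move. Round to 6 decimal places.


Answer: Rho = -0.046518

Derivation:
d1 = 0.8943580892; d2 = 0.8343580892
phi(d1) = 0.2674355359; exp(-qT) = 1.0000000000; exp(-rT) = 0.9902973771
N(-d2) = 0.2020396135
Rho = -K*T*exp(-rT)*N(-d2) = -0.9300 * 0.2500 * 0.9902973771 * 0.2020396135 = -0.046518


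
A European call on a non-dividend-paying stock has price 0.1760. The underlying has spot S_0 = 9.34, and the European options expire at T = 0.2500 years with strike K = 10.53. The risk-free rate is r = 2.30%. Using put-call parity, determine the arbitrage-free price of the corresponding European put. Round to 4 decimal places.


Answer: Put price = 1.3056

Derivation:
Put-call parity: C - P = S_0 * exp(-qT) - K * exp(-rT).
S_0 * exp(-qT) = 9.3400 * 1.00000000 = 9.34000000
K * exp(-rT) = 10.5300 * 0.99426650 = 10.46962624
P = C - S*exp(-qT) + K*exp(-rT)
P = 0.1760 - 9.34000000 + 10.46962624 = 1.3056


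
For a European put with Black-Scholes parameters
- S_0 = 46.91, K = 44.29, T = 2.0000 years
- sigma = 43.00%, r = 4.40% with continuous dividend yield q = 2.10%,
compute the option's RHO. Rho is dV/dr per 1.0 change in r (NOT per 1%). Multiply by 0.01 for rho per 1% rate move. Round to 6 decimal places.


d1 = 0.4742087546; d2 = -0.1339030773
phi(d1) = 0.3565162334; exp(-qT) = 0.9588697806; exp(-rT) = 0.9157608767
N(-d2) = 0.5532603915
Rho = -K*T*exp(-rT)*N(-d2) = -44.2900 * 2.0000 * 0.9157608767 * 0.5532603915 = -44.879431

Answer: Rho = -44.879431


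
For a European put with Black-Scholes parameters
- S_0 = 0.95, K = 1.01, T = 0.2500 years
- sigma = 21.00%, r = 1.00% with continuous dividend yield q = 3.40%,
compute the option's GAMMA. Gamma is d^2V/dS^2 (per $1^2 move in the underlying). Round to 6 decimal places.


Answer: Gamma = 3.336183

Derivation:
d1 = -0.5879154785; d2 = -0.6929154785
phi(d1) = 0.3356249918; exp(-qT) = 0.9915360229; exp(-rT) = 0.9975031224
Gamma = exp(-qT) * phi(d1) / (S * sigma * sqrt(T)) = 0.9915360229 * 0.3356249918 / (0.9500 * 0.2100 * 0.5000000000) = 3.336183


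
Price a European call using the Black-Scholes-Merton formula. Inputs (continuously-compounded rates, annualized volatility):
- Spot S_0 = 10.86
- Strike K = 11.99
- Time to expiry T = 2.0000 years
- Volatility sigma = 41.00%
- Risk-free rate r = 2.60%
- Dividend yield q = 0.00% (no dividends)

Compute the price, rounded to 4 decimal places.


d1 = (ln(S/K) + (r - q + 0.5*sigma^2) * T) / (sigma * sqrt(T)) = 0.20887821
d2 = d1 - sigma * sqrt(T) = -0.37094935
exp(-rT) = 0.94932887; exp(-qT) = 1.00000000
C = S_0 * exp(-qT) * N(d1) - K * exp(-rT) * N(d2)
N(d1) = 0.58272834; N(d2) = 0.35533763
C = 10.8600 * 1.00000000 * 0.58272834 - 11.9900 * 0.94932887 * 0.35533763 = 2.2838

Answer: Price = 2.2838


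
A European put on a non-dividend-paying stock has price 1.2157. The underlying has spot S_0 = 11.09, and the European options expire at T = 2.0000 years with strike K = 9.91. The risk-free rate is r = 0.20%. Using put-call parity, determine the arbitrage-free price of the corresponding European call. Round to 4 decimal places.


Put-call parity: C - P = S_0 * exp(-qT) - K * exp(-rT).
S_0 * exp(-qT) = 11.0900 * 1.00000000 = 11.09000000
K * exp(-rT) = 9.9100 * 0.99600799 = 9.87043917
C = P + S*exp(-qT) - K*exp(-rT)
C = 1.2157 + 11.09000000 - 9.87043917 = 2.4353

Answer: Call price = 2.4353


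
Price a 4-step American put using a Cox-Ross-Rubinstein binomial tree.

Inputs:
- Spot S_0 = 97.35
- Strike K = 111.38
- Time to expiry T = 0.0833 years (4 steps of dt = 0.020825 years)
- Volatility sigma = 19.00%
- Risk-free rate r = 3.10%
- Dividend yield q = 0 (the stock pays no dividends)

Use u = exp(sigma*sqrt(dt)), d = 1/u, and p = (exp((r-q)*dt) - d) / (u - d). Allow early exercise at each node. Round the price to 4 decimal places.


dt = T/N = 0.020825
u = exp(sigma*sqrt(dt)) = 1.027798; d = 1/u = 0.972954
p = (exp((r-q)*dt) - d) / (u - d) = 0.504921
Discount per step: exp(-r*dt) = 0.999355
Stock lattice S(k, i) with i counting down-moves:
  k=0: S(0,0) = 97.3500
  k=1: S(1,0) = 100.0561; S(1,1) = 94.7171
  k=2: S(2,0) = 102.8375; S(2,1) = 97.3500; S(2,2) = 92.1553
  k=3: S(3,0) = 105.6962; S(3,1) = 100.0561; S(3,2) = 94.7171; S(3,3) = 89.6629
  k=4: S(4,0) = 108.6343; S(4,1) = 102.8375; S(4,2) = 97.3500; S(4,3) = 92.1553; S(4,4) = 87.2378
Terminal payoffs V(N, i) = max(K - S_T, 0):
  V(4,0) = 2.745684; V(4,1) = 8.542504; V(4,2) = 14.030000; V(4,3) = 19.224679; V(4,4) = 24.142165
Backward induction: V(k, i) = exp(-r*dt) * [p * V(k+1, i) + (1-p) * V(k+1, i+1)]; then take max(V_cont, immediate exercise) for American.
  V(3,0) = exp(-r*dt) * [p*2.745684 + (1-p)*8.542504] = 5.611946; exercise = 5.683827; V(3,0) = max -> 5.683827
  V(3,1) = exp(-r*dt) * [p*8.542504 + (1-p)*14.030000] = 11.251983; exercise = 11.323864; V(3,1) = max -> 11.323864
  V(3,2) = exp(-r*dt) * [p*14.030000 + (1-p)*19.224679] = 16.591064; exercise = 16.662945; V(3,2) = max -> 16.662945
  V(3,3) = exp(-r*dt) * [p*19.224679 + (1-p)*24.142165] = 21.645247; exercise = 21.717128; V(3,3) = max -> 21.717128
  V(2,0) = exp(-r*dt) * [p*5.683827 + (1-p)*11.323864] = 8.470623; exercise = 8.542504; V(2,0) = max -> 8.542504
  V(2,1) = exp(-r*dt) * [p*11.323864 + (1-p)*16.662945] = 13.958119; exercise = 14.030000; V(2,1) = max -> 14.030000
  V(2,2) = exp(-r*dt) * [p*16.662945 + (1-p)*21.717128] = 19.152798; exercise = 19.224679; V(2,2) = max -> 19.224679
  V(1,0) = exp(-r*dt) * [p*8.542504 + (1-p)*14.030000] = 11.251983; exercise = 11.323864; V(1,0) = max -> 11.323864
  V(1,1) = exp(-r*dt) * [p*14.030000 + (1-p)*19.224679] = 16.591064; exercise = 16.662945; V(1,1) = max -> 16.662945
  V(0,0) = exp(-r*dt) * [p*11.323864 + (1-p)*16.662945] = 13.958119; exercise = 14.030000; V(0,0) = max -> 14.030000

Answer: Price = V(0,0) = 14.0300


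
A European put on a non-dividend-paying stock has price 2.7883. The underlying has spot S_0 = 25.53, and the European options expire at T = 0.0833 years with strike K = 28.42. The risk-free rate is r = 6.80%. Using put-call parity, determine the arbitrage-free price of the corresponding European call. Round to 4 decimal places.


Put-call parity: C - P = S_0 * exp(-qT) - K * exp(-rT).
S_0 * exp(-qT) = 25.5300 * 1.00000000 = 25.53000000
K * exp(-rT) = 28.4200 * 0.99435161 = 28.25947283
C = P + S*exp(-qT) - K*exp(-rT)
C = 2.7883 + 25.53000000 - 28.25947283 = 0.0588

Answer: Call price = 0.0588


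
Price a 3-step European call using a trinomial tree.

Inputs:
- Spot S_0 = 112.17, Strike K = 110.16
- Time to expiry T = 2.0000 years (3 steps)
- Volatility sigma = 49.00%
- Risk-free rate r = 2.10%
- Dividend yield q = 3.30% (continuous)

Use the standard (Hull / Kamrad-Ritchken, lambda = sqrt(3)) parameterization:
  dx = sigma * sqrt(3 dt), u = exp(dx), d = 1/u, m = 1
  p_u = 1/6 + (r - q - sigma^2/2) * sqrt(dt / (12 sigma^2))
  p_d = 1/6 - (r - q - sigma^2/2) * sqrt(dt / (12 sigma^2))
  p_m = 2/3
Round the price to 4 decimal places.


Answer: Price = V(0,0) = 24.3416

Derivation:
dt = T/N = 0.666667; dx = sigma*sqrt(3*dt) = 0.692965
u = exp(dx) = 1.999635; d = 1/u = 0.500091
p_u = 0.103147, p_m = 0.666667, p_d = 0.230186
Discount per step: exp(-r*dt) = 0.986098
Stock lattice S(k, j) with j the centered position index:
  k=0: S(0,+0) = 112.1700
  k=1: S(1,-1) = 56.0952; S(1,+0) = 112.1700; S(1,+1) = 224.2991
  k=2: S(2,-2) = 28.0527; S(2,-1) = 56.0952; S(2,+0) = 112.1700; S(2,+1) = 224.2991; S(2,+2) = 448.5162
  k=3: S(3,-3) = 14.0289; S(3,-2) = 28.0527; S(3,-1) = 56.0952; S(3,+0) = 112.1700; S(3,+1) = 224.2991; S(3,+2) = 448.5162; S(3,+3) = 896.8687
Terminal payoffs V(N, j) = max(S_T - K, 0):
  V(3,-3) = 0.000000; V(3,-2) = 0.000000; V(3,-1) = 0.000000; V(3,+0) = 2.010000; V(3,+1) = 114.139054; V(3,+2) = 338.356230; V(3,+3) = 786.708736
Backward induction: V(k, j) = exp(-r*dt) * [p_u * V(k+1, j+1) + p_m * V(k+1, j) + p_d * V(k+1, j-1)]
  V(2,-2) = exp(-r*dt) * [p_u*0.000000 + p_m*0.000000 + p_d*0.000000] = 0.000000
  V(2,-1) = exp(-r*dt) * [p_u*2.010000 + p_m*0.000000 + p_d*0.000000] = 0.204444
  V(2,+0) = exp(-r*dt) * [p_u*114.139054 + p_m*2.010000 + p_d*0.000000] = 12.930832
  V(2,+1) = exp(-r*dt) * [p_u*338.356230 + p_m*114.139054 + p_d*2.010000] = 109.906401
  V(2,+2) = exp(-r*dt) * [p_u*786.708736 + p_m*338.356230 + p_d*114.139054] = 328.361535
  V(1,-1) = exp(-r*dt) * [p_u*12.930832 + p_m*0.204444 + p_d*0.000000] = 1.449639
  V(1,+0) = exp(-r*dt) * [p_u*109.906401 + p_m*12.930832 + p_d*0.204444] = 19.726058
  V(1,+1) = exp(-r*dt) * [p_u*328.361535 + p_m*109.906401 + p_d*12.930832] = 108.586144
  V(0,+0) = exp(-r*dt) * [p_u*108.586144 + p_m*19.726058 + p_d*1.449639] = 24.341582


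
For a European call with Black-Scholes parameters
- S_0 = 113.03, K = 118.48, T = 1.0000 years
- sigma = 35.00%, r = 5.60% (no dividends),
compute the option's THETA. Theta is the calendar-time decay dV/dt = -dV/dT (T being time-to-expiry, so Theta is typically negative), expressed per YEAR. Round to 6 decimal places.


d1 = 0.2004545721; d2 = -0.1495454279
phi(d1) = 0.3910071038; exp(-qT) = 1.0000000000; exp(-rT) = 0.9455391359
Theta = -S*exp(-qT)*phi(d1)*sigma/(2*sqrt(T)) - r*K*exp(-rT)*N(d2) + q*S*exp(-qT)*N(d1)
N(d1) = 0.5794374585; N(d2) = 0.4405616330; sqrt(T) = 1.0000000000
Term 1 = -113.0300 * 1.0000000000 * 0.3910071038 * 0.3500 / (2 * 1.0000000000) = -7.7342182649
Term 2 = -0.0560 * 118.4800 * 0.9455391359 * 0.4405616330 = -2.7638804552
Term 3 = 0 (no dividend yield, q = 0)
Theta = -7.7342182649 + (-2.7638804552) + (0.0000000000) = -10.498099

Answer: Theta = -10.498099


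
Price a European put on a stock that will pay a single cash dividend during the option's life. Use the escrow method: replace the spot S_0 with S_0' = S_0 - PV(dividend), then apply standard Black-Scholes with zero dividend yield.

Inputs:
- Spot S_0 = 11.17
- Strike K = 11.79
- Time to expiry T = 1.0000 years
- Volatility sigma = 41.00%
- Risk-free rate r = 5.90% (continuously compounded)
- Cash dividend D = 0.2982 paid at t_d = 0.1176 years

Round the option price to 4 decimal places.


Answer: Price = 1.9086

Derivation:
PV(D) = D * exp(-r * t_d) = 0.2982 * 0.99308562 = 0.29613813
S_0' = S_0 - PV(D) = 11.1700 - 0.29613813 = 10.87386187
d1 = (ln(S_0'/K) + (r + sigma^2/2)*T) / (sigma*sqrt(T)) = 0.15161025
d2 = d1 - sigma*sqrt(T) = -0.25838975
exp(-rT) = 0.94270677
N(-d1) = 0.43974718; N(-d2) = 0.60194694
P = K * exp(-rT) * N(-d2) - S_0' * N(-d1) = 11.7900 * 0.94270677 * 0.60194694 - 10.87386187 * 0.43974718 = 1.9086


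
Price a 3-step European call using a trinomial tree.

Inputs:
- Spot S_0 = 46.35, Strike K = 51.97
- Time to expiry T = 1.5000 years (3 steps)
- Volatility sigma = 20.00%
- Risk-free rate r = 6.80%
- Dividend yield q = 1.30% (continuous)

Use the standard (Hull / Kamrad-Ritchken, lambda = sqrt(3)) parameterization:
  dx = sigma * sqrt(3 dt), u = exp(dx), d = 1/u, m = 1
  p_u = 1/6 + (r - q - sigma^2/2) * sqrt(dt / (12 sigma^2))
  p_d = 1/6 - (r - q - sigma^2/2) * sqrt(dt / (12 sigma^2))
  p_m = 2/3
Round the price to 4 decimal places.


Answer: Price = V(0,0) = 3.9570

Derivation:
dt = T/N = 0.500000; dx = sigma*sqrt(3*dt) = 0.244949
u = exp(dx) = 1.277556; d = 1/u = 0.782744
p_u = 0.202388, p_m = 0.666667, p_d = 0.130945
Discount per step: exp(-r*dt) = 0.966572
Stock lattice S(k, j) with j the centered position index:
  k=0: S(0,+0) = 46.3500
  k=1: S(1,-1) = 36.2802; S(1,+0) = 46.3500; S(1,+1) = 59.2147
  k=2: S(2,-2) = 28.3981; S(2,-1) = 36.2802; S(2,+0) = 46.3500; S(2,+1) = 59.2147; S(2,+2) = 75.6501
  k=3: S(3,-3) = 22.2285; S(3,-2) = 28.3981; S(3,-1) = 36.2802; S(3,+0) = 46.3500; S(3,+1) = 59.2147; S(3,+2) = 75.6501; S(3,+3) = 96.6473
Terminal payoffs V(N, j) = max(S_T - K, 0):
  V(3,-3) = 0.000000; V(3,-2) = 0.000000; V(3,-1) = 0.000000; V(3,+0) = 0.000000; V(3,+1) = 7.244726; V(3,+2) = 23.680136; V(3,+3) = 44.677295
Backward induction: V(k, j) = exp(-r*dt) * [p_u * V(k+1, j+1) + p_m * V(k+1, j) + p_d * V(k+1, j-1)]
  V(2,-2) = exp(-r*dt) * [p_u*0.000000 + p_m*0.000000 + p_d*0.000000] = 0.000000
  V(2,-1) = exp(-r*dt) * [p_u*0.000000 + p_m*0.000000 + p_d*0.000000] = 0.000000
  V(2,+0) = exp(-r*dt) * [p_u*7.244726 + p_m*0.000000 + p_d*0.000000] = 1.417234
  V(2,+1) = exp(-r*dt) * [p_u*23.680136 + p_m*7.244726 + p_d*0.000000] = 9.300740
  V(2,+2) = exp(-r*dt) * [p_u*44.677295 + p_m*23.680136 + p_d*7.244726] = 24.915878
  V(1,-1) = exp(-r*dt) * [p_u*1.417234 + p_m*0.000000 + p_d*0.000000] = 0.277243
  V(1,+0) = exp(-r*dt) * [p_u*9.300740 + p_m*1.417234 + p_d*0.000000] = 2.732676
  V(1,+1) = exp(-r*dt) * [p_u*24.915878 + p_m*9.300740 + p_d*1.417234] = 11.046711
  V(0,+0) = exp(-r*dt) * [p_u*11.046711 + p_m*2.732676 + p_d*0.277243] = 3.956964


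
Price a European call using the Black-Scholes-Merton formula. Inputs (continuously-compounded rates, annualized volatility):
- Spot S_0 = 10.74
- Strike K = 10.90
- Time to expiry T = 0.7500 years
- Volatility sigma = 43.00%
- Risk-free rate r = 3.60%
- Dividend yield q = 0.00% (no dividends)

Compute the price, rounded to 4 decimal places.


d1 = (ln(S/K) + (r - q + 0.5*sigma^2) * T) / (sigma * sqrt(T)) = 0.21898976
d2 = d1 - sigma * sqrt(T) = -0.15340116
exp(-rT) = 0.97336124; exp(-qT) = 1.00000000
C = S_0 * exp(-qT) * N(d1) - K * exp(-rT) * N(d2)
N(d1) = 0.58667099; N(d2) = 0.43904096
C = 10.7400 * 1.00000000 * 0.58667099 - 10.9000 * 0.97336124 * 0.43904096 = 1.6428

Answer: Price = 1.6428


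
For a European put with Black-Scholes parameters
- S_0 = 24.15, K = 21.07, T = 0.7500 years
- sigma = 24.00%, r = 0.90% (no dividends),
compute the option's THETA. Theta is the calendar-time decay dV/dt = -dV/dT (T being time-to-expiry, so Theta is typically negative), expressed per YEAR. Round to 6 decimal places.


Answer: Theta = -0.922358

Derivation:
d1 = 0.7928181223; d2 = 0.5849720254
phi(d1) = 0.2913532528; exp(-qT) = 1.0000000000; exp(-rT) = 0.9932727301
Theta = -S*exp(-qT)*phi(d1)*sigma/(2*sqrt(T)) + r*K*exp(-rT)*N(-d2) - q*S*exp(-qT)*N(-d1)
N(-d1) = 0.2139418982; N(-d2) = 0.2792832635; sqrt(T) = 0.8660254038
Term 1 = -24.1500 * 1.0000000000 * 0.2913532528 * 0.2400 / (2 * 0.8660254038) = -0.9749618463
Term 2 = 0.0090 * 21.0700 * 0.9932727301 * 0.2792832635 = 0.0526042058
Term 3 = 0 (no dividend yield, q = 0)
Theta = -0.9749618463 + (0.0526042058) + (0.0000000000) = -0.922358


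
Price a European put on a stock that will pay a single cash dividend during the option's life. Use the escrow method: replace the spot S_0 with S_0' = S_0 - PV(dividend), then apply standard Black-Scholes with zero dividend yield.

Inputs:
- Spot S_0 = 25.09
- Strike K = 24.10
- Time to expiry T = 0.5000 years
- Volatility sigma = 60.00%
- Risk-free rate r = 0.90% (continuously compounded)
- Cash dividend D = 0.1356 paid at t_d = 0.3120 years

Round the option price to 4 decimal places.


Answer: Price = 3.6473

Derivation:
PV(D) = D * exp(-r * t_d) = 0.1356 * 0.99719594 = 0.13521977
S_0' = S_0 - PV(D) = 25.0900 - 0.13521977 = 24.95478023
d1 = (ln(S_0'/K) + (r + sigma^2/2)*T) / (sigma*sqrt(T)) = 0.30488925
d2 = d1 - sigma*sqrt(T) = -0.11937481
exp(-rT) = 0.99551011
N(-d1) = 0.38022525; N(-d2) = 0.54751079
P = K * exp(-rT) * N(-d2) - S_0' * N(-d1) = 24.1000 * 0.99551011 * 0.54751079 - 24.95478023 * 0.38022525 = 3.6473


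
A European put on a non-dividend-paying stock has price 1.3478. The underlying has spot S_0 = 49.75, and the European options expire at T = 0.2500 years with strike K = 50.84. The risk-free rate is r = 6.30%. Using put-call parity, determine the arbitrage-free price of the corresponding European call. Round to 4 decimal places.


Answer: Call price = 1.0523

Derivation:
Put-call parity: C - P = S_0 * exp(-qT) - K * exp(-rT).
S_0 * exp(-qT) = 49.7500 * 1.00000000 = 49.75000000
K * exp(-rT) = 50.8400 * 0.98437338 = 50.04554277
C = P + S*exp(-qT) - K*exp(-rT)
C = 1.3478 + 49.75000000 - 50.04554277 = 1.0523


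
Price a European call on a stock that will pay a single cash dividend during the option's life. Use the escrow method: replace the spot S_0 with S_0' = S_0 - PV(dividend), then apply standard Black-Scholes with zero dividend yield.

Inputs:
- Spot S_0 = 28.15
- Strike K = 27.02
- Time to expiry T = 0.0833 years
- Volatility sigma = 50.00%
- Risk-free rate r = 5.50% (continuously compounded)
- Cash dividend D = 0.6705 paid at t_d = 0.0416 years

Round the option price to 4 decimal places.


PV(D) = D * exp(-r * t_d) = 0.6705 * 0.99771462 = 0.66896765
S_0' = S_0 - PV(D) = 28.1500 - 0.66896765 = 27.48103235
d1 = (ln(S_0'/K) + (r + sigma^2/2)*T) / (sigma*sqrt(T)) = 0.22114191
d2 = d1 - sigma*sqrt(T) = 0.07683322
exp(-rT) = 0.99542898
N(d1) = 0.58750903; N(d2) = 0.53062189
C = S_0' * N(d1) - K * exp(-rT) * N(d2) = 27.48103235 * 0.58750903 - 27.0200 * 0.99542898 * 0.53062189 = 1.8735

Answer: Price = 1.8735


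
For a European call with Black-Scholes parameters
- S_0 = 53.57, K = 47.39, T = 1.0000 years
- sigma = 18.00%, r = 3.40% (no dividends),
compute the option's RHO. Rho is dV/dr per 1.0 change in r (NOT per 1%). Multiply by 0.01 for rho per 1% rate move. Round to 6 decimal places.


Answer: Rho = 35.832455

Derivation:
d1 = 0.9598776329; d2 = 0.7798776329
phi(d1) = 0.2516739022; exp(-qT) = 1.0000000000; exp(-rT) = 0.9665715046
N(d2) = 0.7822685474
Rho = K*T*exp(-rT)*N(d2) = 47.3900 * 1.0000 * 0.9665715046 * 0.7822685474 = 35.832455


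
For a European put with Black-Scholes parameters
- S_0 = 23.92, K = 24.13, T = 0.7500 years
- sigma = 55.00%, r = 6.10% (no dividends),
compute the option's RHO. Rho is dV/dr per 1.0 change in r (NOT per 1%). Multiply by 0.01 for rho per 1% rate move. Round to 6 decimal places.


d1 = 0.3158558393; d2 = -0.1604581327
phi(d1) = 0.3795302448; exp(-qT) = 1.0000000000; exp(-rT) = 0.9552807525
N(-d2) = 0.5637399003
Rho = -K*T*exp(-rT)*N(-d2) = -24.1300 * 0.7500 * 0.9552807525 * 0.5637399003 = -9.746044

Answer: Rho = -9.746044


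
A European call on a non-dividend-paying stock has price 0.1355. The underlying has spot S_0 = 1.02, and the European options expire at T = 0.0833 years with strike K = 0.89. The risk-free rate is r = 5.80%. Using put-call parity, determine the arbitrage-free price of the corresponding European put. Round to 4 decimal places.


Put-call parity: C - P = S_0 * exp(-qT) - K * exp(-rT).
S_0 * exp(-qT) = 1.0200 * 1.00000000 = 1.02000000
K * exp(-rT) = 0.8900 * 0.99518025 = 0.88571042
P = C - S*exp(-qT) + K*exp(-rT)
P = 0.1355 - 1.02000000 + 0.88571042 = 0.0012

Answer: Put price = 0.0012


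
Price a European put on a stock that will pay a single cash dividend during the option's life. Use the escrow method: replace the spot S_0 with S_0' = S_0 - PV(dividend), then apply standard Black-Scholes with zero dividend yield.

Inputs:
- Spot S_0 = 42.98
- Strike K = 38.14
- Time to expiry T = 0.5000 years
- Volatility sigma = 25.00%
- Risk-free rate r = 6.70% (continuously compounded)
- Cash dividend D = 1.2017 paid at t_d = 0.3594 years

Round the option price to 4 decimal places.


Answer: Price = 0.9750

Derivation:
PV(D) = D * exp(-r * t_d) = 1.2017 * 0.97620781 = 1.17310892
S_0' = S_0 - PV(D) = 42.9800 - 1.17310892 = 41.80689108
d1 = (ln(S_0'/K) + (r + sigma^2/2)*T) / (sigma*sqrt(T)) = 0.79717852
d2 = d1 - sigma*sqrt(T) = 0.62040182
exp(-rT) = 0.96705491
N(-d1) = 0.21267368; N(-d2) = 0.26749664
P = K * exp(-rT) * N(-d2) - S_0' * N(-d1) = 38.1400 * 0.96705491 * 0.26749664 - 41.80689108 * 0.21267368 = 0.9750


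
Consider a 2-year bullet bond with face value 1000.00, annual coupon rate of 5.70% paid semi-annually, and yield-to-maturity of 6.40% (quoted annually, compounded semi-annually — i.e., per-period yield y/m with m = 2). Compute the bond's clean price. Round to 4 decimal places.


Coupon per period c = face * coupon_rate / m = 28.500000
Periods per year m = 2; per-period yield y/m = 0.032000
Number of cashflows N = 4
Cashflows (t years, CF_t, discount factor 1/(1+y/m)^(m*t), PV):
  t = 0.5000: CF_t = 28.500000, DF = 0.968992, PV = 27.616279
  t = 1.0000: CF_t = 28.500000, DF = 0.938946, PV = 26.759960
  t = 1.5000: CF_t = 28.500000, DF = 0.909831, PV = 25.930194
  t = 2.0000: CF_t = 1028.500000, DF = 0.881620, PV = 906.745704
Price P = sum_t PV_t = 987.052138

Answer: Price = 987.0521


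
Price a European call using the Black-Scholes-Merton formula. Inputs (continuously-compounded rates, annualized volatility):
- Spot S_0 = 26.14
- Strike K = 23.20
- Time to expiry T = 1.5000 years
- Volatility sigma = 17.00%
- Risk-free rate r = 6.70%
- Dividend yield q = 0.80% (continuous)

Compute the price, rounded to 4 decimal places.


d1 = (ln(S/K) + (r - q + 0.5*sigma^2) * T) / (sigma * sqrt(T)) = 1.10221962
d2 = d1 - sigma * sqrt(T) = 0.89401299
exp(-rT) = 0.90438511; exp(-qT) = 0.98807171
C = S_0 * exp(-qT) * N(d1) - K * exp(-rT) * N(d2)
N(d1) = 0.86481690; N(d2) = 0.81434253
C = 26.1400 * 0.98807171 * 0.86481690 - 23.2000 * 0.90438511 * 0.81434253 = 5.2503

Answer: Price = 5.2503


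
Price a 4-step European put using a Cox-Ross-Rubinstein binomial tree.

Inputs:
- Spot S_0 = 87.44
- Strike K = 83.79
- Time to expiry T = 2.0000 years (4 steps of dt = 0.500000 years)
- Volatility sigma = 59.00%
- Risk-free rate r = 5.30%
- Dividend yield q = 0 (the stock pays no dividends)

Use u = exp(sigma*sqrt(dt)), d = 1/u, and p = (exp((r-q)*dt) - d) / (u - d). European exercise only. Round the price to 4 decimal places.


dt = T/N = 0.500000
u = exp(sigma*sqrt(dt)) = 1.517695; d = 1/u = 0.658894
p = (exp((r-q)*dt) - d) / (u - d) = 0.428458
Discount per step: exp(-r*dt) = 0.973848
Stock lattice S(k, i) with i counting down-moves:
  k=0: S(0,0) = 87.4400
  k=1: S(1,0) = 132.7073; S(1,1) = 57.6137
  k=2: S(2,0) = 201.4092; S(2,1) = 87.4400; S(2,2) = 37.9613
  k=3: S(3,0) = 305.6779; S(3,1) = 132.7073; S(3,2) = 57.6137; S(3,3) = 25.0125
  k=4: S(4,0) = 463.9259; S(4,1) = 201.4092; S(4,2) = 87.4400; S(4,3) = 37.9613; S(4,4) = 16.4805
Terminal payoffs V(N, i) = max(K - S_T, 0):
  V(4,0) = 0.000000; V(4,1) = 0.000000; V(4,2) = 0.000000; V(4,3) = 45.828714; V(4,4) = 67.309451
Backward induction: V(k, i) = exp(-r*dt) * [p * V(k+1, i) + (1-p) * V(k+1, i+1)].
  V(3,0) = exp(-r*dt) * [p*0.000000 + (1-p)*0.000000] = 0.000000
  V(3,1) = exp(-r*dt) * [p*0.000000 + (1-p)*0.000000] = 0.000000
  V(3,2) = exp(-r*dt) * [p*0.000000 + (1-p)*45.828714] = 25.508033
  V(3,3) = exp(-r*dt) * [p*45.828714 + (1-p)*67.309451] = 56.586274
  V(2,0) = exp(-r*dt) * [p*0.000000 + (1-p)*0.000000] = 0.000000
  V(2,1) = exp(-r*dt) * [p*0.000000 + (1-p)*25.508033] = 14.197643
  V(2,2) = exp(-r*dt) * [p*25.508033 + (1-p)*56.586274] = 42.138941
  V(1,0) = exp(-r*dt) * [p*0.000000 + (1-p)*14.197643] = 7.902337
  V(1,1) = exp(-r*dt) * [p*14.197643 + (1-p)*42.138941] = 29.378333
  V(0,0) = exp(-r*dt) * [p*7.902337 + (1-p)*29.378333] = 19.649107

Answer: Price = V(0,0) = 19.6491


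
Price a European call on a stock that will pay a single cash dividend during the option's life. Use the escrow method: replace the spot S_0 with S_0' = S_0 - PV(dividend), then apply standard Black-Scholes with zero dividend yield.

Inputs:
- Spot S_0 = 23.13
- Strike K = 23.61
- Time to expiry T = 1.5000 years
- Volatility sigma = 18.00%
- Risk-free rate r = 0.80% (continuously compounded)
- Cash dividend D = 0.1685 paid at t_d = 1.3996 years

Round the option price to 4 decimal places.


Answer: Price = 1.8542

Derivation:
PV(D) = D * exp(-r * t_d) = 0.1685 * 0.98886565 = 0.16662386
S_0' = S_0 - PV(D) = 23.1300 - 0.16662386 = 22.96337614
d1 = (ln(S_0'/K) + (r + sigma^2/2)*T) / (sigma*sqrt(T)) = 0.03869402
d2 = d1 - sigma*sqrt(T) = -0.18176006
exp(-rT) = 0.98807171
N(d1) = 0.51543283; N(d2) = 0.42788552
C = S_0' * N(d1) - K * exp(-rT) * N(d2) = 22.96337614 * 0.51543283 - 23.6100 * 0.98807171 * 0.42788552 = 1.8542


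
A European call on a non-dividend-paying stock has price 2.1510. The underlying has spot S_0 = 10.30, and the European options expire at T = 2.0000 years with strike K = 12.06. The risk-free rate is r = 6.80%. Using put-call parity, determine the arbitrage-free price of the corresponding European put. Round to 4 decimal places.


Answer: Put price = 2.3775

Derivation:
Put-call parity: C - P = S_0 * exp(-qT) - K * exp(-rT).
S_0 * exp(-qT) = 10.3000 * 1.00000000 = 10.30000000
K * exp(-rT) = 12.0600 * 0.87284263 = 10.52648215
P = C - S*exp(-qT) + K*exp(-rT)
P = 2.1510 - 10.30000000 + 10.52648215 = 2.3775


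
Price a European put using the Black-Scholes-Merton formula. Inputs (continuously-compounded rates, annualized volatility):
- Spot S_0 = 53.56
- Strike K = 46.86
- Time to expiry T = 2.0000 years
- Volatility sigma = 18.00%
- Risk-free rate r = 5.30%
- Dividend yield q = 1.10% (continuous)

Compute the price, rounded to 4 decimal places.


Answer: Price = 1.2975

Derivation:
d1 = (ln(S/K) + (r - q + 0.5*sigma^2) * T) / (sigma * sqrt(T)) = 0.98224237
d2 = d1 - sigma * sqrt(T) = 0.72768393
exp(-rT) = 0.89942465; exp(-qT) = 0.97824024
P = K * exp(-rT) * N(-d2) - S_0 * exp(-qT) * N(-d1)
N(-d1) = 0.16299023; N(-d2) = 0.23340354
P = 46.8600 * 0.89942465 * 0.23340354 - 53.5600 * 0.97824024 * 0.16299023 = 1.2975


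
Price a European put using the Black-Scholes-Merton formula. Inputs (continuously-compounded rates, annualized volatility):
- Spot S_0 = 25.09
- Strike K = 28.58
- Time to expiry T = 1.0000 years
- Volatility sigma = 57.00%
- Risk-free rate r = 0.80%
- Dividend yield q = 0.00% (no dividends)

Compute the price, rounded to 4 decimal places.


d1 = (ln(S/K) + (r - q + 0.5*sigma^2) * T) / (sigma * sqrt(T)) = 0.07054770
d2 = d1 - sigma * sqrt(T) = -0.49945230
exp(-rT) = 0.99203191; exp(-qT) = 1.00000000
P = K * exp(-rT) * N(-d2) - S_0 * exp(-qT) * N(-d1)
N(-d1) = 0.47187887; N(-d2) = 0.69126961
P = 28.5800 * 0.99203191 * 0.69126961 - 25.0900 * 1.00000000 * 0.47187887 = 7.7596

Answer: Price = 7.7596


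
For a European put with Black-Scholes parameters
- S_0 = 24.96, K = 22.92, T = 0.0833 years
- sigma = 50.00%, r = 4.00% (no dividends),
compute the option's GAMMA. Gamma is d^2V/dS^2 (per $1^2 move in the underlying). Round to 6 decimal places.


Answer: Gamma = 0.087530

Derivation:
d1 = 0.6860927566; d2 = 0.5417840597
phi(d1) = 0.3152781013; exp(-qT) = 1.0000000000; exp(-rT) = 0.9966735450
Gamma = exp(-qT) * phi(d1) / (S * sigma * sqrt(T)) = 1.0000000000 * 0.3152781013 / (24.9600 * 0.5000 * 0.2886173938) = 0.087530


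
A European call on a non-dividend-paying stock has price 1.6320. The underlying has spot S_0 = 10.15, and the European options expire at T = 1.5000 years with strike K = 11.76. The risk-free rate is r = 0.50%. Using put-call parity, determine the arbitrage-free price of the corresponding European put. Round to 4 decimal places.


Put-call parity: C - P = S_0 * exp(-qT) - K * exp(-rT).
S_0 * exp(-qT) = 10.1500 * 1.00000000 = 10.15000000
K * exp(-rT) = 11.7600 * 0.99252805 = 11.67212992
P = C - S*exp(-qT) + K*exp(-rT)
P = 1.6320 - 10.15000000 + 11.67212992 = 3.1541

Answer: Put price = 3.1541


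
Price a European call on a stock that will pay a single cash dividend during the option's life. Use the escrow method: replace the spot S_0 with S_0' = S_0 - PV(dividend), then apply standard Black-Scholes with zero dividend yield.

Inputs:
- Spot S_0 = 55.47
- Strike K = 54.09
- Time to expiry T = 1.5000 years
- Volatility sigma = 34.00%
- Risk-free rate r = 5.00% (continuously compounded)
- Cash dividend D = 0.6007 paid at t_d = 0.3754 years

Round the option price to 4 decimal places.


Answer: Price = 11.2098

Derivation:
PV(D) = D * exp(-r * t_d) = 0.6007 * 0.98140506 = 0.58953002
S_0' = S_0 - PV(D) = 55.4700 - 0.58953002 = 54.88046998
d1 = (ln(S_0'/K) + (r + sigma^2/2)*T) / (sigma*sqrt(T)) = 0.42315709
d2 = d1 - sigma*sqrt(T) = 0.00674383
exp(-rT) = 0.92774349
N(d1) = 0.66390967; N(d2) = 0.50269038
C = S_0' * N(d1) - K * exp(-rT) * N(d2) = 54.88046998 * 0.66390967 - 54.0900 * 0.92774349 * 0.50269038 = 11.2098


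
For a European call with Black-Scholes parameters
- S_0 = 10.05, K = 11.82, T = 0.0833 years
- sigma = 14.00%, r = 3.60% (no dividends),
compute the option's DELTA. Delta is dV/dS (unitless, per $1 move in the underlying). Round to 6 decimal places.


Answer: Delta = 0.000044

Derivation:
d1 = -3.9202972734; d2 = -3.9607037086
phi(d1) = 0.0001834985; exp(-qT) = 1.0000000000; exp(-rT) = 0.9970056919
N(d1) = 0.0000442199
Delta = exp(-qT) * N(d1) = 1.0000000000 * 0.0000442199 = 0.000044


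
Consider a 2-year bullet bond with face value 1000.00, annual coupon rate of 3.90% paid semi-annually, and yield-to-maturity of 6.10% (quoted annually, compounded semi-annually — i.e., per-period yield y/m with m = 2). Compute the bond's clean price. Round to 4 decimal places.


Coupon per period c = face * coupon_rate / m = 19.500000
Periods per year m = 2; per-period yield y/m = 0.030500
Number of cashflows N = 4
Cashflows (t years, CF_t, discount factor 1/(1+y/m)^(m*t), PV):
  t = 0.5000: CF_t = 19.500000, DF = 0.970403, PV = 18.922853
  t = 1.0000: CF_t = 19.500000, DF = 0.941681, PV = 18.362788
  t = 1.5000: CF_t = 19.500000, DF = 0.913810, PV = 17.819299
  t = 2.0000: CF_t = 1019.500000, DF = 0.886764, PV = 904.055819
Price P = sum_t PV_t = 959.160759

Answer: Price = 959.1608


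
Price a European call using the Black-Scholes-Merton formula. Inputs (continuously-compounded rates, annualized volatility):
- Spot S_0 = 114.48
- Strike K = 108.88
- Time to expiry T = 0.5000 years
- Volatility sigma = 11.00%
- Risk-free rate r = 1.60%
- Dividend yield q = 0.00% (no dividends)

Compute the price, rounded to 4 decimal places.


d1 = (ln(S/K) + (r - q + 0.5*sigma^2) * T) / (sigma * sqrt(T)) = 0.78654415
d2 = d1 - sigma * sqrt(T) = 0.70876240
exp(-rT) = 0.99203191; exp(-qT) = 1.00000000
C = S_0 * exp(-qT) * N(d1) - K * exp(-rT) * N(d2)
N(d1) = 0.78422562; N(d2) = 0.76076403
C = 114.4800 * 1.00000000 * 0.78422562 - 108.8800 * 0.99203191 * 0.76076403 = 7.6062

Answer: Price = 7.6062


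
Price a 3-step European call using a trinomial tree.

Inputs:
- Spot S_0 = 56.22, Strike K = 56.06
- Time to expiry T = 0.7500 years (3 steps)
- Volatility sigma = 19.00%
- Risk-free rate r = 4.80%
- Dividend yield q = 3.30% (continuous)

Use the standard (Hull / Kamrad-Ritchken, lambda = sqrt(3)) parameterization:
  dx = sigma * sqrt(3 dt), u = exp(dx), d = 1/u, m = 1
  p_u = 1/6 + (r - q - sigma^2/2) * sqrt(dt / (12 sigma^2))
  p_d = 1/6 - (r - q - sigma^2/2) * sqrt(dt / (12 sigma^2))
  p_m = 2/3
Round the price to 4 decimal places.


Answer: Price = V(0,0) = 3.6616

Derivation:
dt = T/N = 0.250000; dx = sigma*sqrt(3*dt) = 0.164545
u = exp(dx) = 1.178856; d = 1/u = 0.848280
p_u = 0.164350, p_m = 0.666667, p_d = 0.168984
Discount per step: exp(-r*dt) = 0.988072
Stock lattice S(k, j) with j the centered position index:
  k=0: S(0,+0) = 56.2200
  k=1: S(1,-1) = 47.6903; S(1,+0) = 56.2200; S(1,+1) = 66.2753
  k=2: S(2,-2) = 40.4547; S(2,-1) = 47.6903; S(2,+0) = 56.2200; S(2,+1) = 66.2753; S(2,+2) = 78.1291
  k=3: S(3,-3) = 34.3169; S(3,-2) = 40.4547; S(3,-1) = 47.6903; S(3,+0) = 56.2200; S(3,+1) = 66.2753; S(3,+2) = 78.1291; S(3,+3) = 92.1030
Terminal payoffs V(N, j) = max(S_T - K, 0):
  V(3,-3) = 0.000000; V(3,-2) = 0.000000; V(3,-1) = 0.000000; V(3,+0) = 0.160000; V(3,+1) = 10.215308; V(3,+2) = 22.069071; V(3,+3) = 36.042957
Backward induction: V(k, j) = exp(-r*dt) * [p_u * V(k+1, j+1) + p_m * V(k+1, j) + p_d * V(k+1, j-1)]
  V(2,-2) = exp(-r*dt) * [p_u*0.000000 + p_m*0.000000 + p_d*0.000000] = 0.000000
  V(2,-1) = exp(-r*dt) * [p_u*0.160000 + p_m*0.000000 + p_d*0.000000] = 0.025982
  V(2,+0) = exp(-r*dt) * [p_u*10.215308 + p_m*0.160000 + p_d*0.000000] = 1.764251
  V(2,+1) = exp(-r*dt) * [p_u*22.069071 + p_m*10.215308 + p_d*0.160000] = 10.339466
  V(2,+2) = exp(-r*dt) * [p_u*36.042957 + p_m*22.069071 + p_d*10.215308] = 22.095835
  V(1,-1) = exp(-r*dt) * [p_u*1.764251 + p_m*0.025982 + p_d*0.000000] = 0.303610
  V(1,+0) = exp(-r*dt) * [p_u*10.339466 + p_m*1.764251 + p_d*0.025982] = 2.845494
  V(1,+1) = exp(-r*dt) * [p_u*22.095835 + p_m*10.339466 + p_d*1.764251] = 10.693455
  V(0,+0) = exp(-r*dt) * [p_u*10.693455 + p_m*2.845494 + p_d*0.303610] = 3.661563
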